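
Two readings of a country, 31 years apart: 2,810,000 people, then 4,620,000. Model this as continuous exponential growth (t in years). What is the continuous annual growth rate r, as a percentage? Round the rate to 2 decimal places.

4620000 = 2810000 · e^(r·31)
e^(31r) = 4620000/2810000 = 1.64413
r = ln(1.64413) / 31 = 0.49721 / 31

r ≈ 1.60% per year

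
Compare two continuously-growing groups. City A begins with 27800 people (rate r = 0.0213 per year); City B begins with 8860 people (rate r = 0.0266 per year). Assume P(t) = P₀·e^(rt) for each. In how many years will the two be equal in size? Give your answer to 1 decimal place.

27800·e^(0.0213t) = 8860·e^(0.0266t)
27800/8860 = e^((0.0266 − 0.0213)t) → ln(3.1377) = 0.0053·t
t = 1.14349 / 0.0053

t ≈ 215.8 years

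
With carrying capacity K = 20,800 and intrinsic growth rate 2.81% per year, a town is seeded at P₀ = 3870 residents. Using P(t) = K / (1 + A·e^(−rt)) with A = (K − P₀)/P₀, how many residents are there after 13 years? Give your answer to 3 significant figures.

A = (20800 − 3870)/3870 = 4.37468
P(13) = 20800 / (1 + 4.37468·e^(−0.0281·13)) = 20800 / (1 + 4.37468·0.693988)
= 20800 / 4.03598 ≈ 5153.65

≈ 5,150 residents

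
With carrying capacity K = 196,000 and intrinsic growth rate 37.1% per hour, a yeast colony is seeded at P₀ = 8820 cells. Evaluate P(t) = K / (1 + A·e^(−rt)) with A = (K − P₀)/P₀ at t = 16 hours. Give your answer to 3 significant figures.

A = (196000 − 8820)/8820 = 21.22222
P(16) = 196000 / (1 + 21.22222·e^(−0.371·16)) = 196000 / (1 + 21.22222·0.002643)
= 196000 / 1.05608 ≈ 185591.76

≈ 186,000 cells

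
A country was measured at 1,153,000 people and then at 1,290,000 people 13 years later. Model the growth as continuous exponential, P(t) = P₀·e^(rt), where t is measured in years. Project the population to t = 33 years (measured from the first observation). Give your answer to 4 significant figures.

r = ln(1290000/1153000) / 13 ≈ 0.008637 per year
P(33) = 1153000 · e^(0.008637·33) = 1153000 · 1.32977 ≈ 1533224.37

≈ 1,533,000 people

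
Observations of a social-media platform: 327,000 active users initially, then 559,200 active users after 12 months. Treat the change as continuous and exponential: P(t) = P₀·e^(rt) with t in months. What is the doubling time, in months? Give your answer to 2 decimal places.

doubling time ≈ 15.50 months

r = ln(559200/327000) / 12 = ln(1.71009) / 12 ≈ 0.044712 per month
doubling time = ln 2 / |r| = 0.69315 / 0.044712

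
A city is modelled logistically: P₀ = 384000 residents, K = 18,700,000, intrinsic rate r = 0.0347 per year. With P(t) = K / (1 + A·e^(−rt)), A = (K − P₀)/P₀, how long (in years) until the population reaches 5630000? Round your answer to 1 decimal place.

t ≈ 87.1 years

A = (18700000 − 384000)/384000 = 47.69792
5630000 = 18700000/(1 + 47.69792·e^(−0.0347t)) → 1 + 47.69792·e^(−0.0347t) = 3.32149
e^(−0.0347t) = 0.048671 → t = ln(20.54623)/0.0347 = 3.02268/0.0347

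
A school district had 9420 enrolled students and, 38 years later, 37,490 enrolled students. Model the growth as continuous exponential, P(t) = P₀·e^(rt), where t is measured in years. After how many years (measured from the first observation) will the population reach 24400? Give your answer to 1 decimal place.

r = ln(37490/9420) / 38 ≈ 0.036348 per year
t = ln(24400/9420) / r = 0.95175 / 0.036348 ≈ 26.184

t ≈ 26.2 years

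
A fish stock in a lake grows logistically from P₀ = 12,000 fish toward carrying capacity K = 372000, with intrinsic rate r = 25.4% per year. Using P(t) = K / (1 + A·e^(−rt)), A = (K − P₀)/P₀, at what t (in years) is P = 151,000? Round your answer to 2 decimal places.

t ≈ 11.89 years

A = (372000 − 12000)/12000 = 30
151000 = 372000/(1 + 30·e^(−0.254t)) → 1 + 30·e^(−0.254t) = 2.46358
e^(−0.254t) = 0.048786 → t = ln(20.49774)/0.254 = 3.02031/0.254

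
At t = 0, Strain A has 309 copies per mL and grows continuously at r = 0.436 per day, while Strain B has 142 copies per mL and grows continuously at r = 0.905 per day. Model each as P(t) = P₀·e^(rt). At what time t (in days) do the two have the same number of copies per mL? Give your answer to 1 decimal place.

309·e^(0.436t) = 142·e^(0.905t)
309/142 = e^((0.905 − 0.436)t) → ln(2.17606) = 0.469·t
t = 0.77751 / 0.469

t ≈ 1.7 days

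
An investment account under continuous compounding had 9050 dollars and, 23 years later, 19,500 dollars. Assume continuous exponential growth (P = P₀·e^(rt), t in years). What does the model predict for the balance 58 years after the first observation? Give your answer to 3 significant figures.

≈ 62,700 dollars

r = ln(19500/9050) / 23 ≈ 0.033376 per year
P(58) = 9050 · e^(0.033376·58) = 9050 · 6.92967 ≈ 62713.52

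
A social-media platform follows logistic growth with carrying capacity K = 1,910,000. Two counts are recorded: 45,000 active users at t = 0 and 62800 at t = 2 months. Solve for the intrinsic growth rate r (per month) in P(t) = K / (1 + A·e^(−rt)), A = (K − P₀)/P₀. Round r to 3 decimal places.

A = (1910000 − 45000)/45000 = 41.44444
62800 = 1910000/(1 + 41.44444·e^(−r·2)) → e^(−2r) = (30.41401 − 1)/41.44444 = 0.709721
r = −ln(0.709721)/2 = 0.34288/2

r ≈ 0.171 per month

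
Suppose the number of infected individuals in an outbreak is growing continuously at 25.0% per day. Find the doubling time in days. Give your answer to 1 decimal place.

doubling time ≈ 2.8 days

doubling time = ln(2) / |r| = 0.69315 / 0.25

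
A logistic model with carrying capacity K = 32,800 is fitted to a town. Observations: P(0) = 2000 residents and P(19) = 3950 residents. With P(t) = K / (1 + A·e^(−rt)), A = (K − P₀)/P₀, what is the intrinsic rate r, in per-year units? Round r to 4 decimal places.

r ≈ 0.0393 per year

A = (32800 − 2000)/2000 = 15.4
3950 = 32800/(1 + 15.4·e^(−r·19)) → e^(−19r) = (8.3038 − 1)/15.4 = 0.474273
r = −ln(0.474273)/19 = 0.74597/19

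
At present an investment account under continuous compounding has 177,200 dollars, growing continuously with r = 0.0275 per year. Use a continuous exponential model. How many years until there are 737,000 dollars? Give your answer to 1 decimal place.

737000 = 177200 · e^(0.0275·t)
t = ln(737000/177200) / 0.0275 = ln(4.15914) / 0.0275 = 1.42531 / 0.0275

t ≈ 51.8 years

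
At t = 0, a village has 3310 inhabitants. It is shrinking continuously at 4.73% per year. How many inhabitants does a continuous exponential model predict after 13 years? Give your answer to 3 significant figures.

≈ 1,790 inhabitants

P(13) = 3310 · e^(-0.0473·13) = 3310 · e^(-0.6149)
= 3310 · 0.54069 ≈ 1789.7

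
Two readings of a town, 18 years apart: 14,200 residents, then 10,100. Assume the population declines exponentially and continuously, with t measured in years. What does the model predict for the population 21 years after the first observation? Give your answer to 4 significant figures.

r = ln(10100/14200) / 18 ≈ -0.018928 per year
P(21) = 14200 · e^(-0.018928·21) = 14200 · 0.672 ≈ 9542.46

≈ 9,542 residents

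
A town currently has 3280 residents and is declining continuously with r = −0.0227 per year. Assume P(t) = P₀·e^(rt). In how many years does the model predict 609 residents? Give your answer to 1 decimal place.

t ≈ 74.2 years

609 = 3280 · e^(-0.0227·t)
t = ln(609/3280) / -0.0227 = ln(0.18567) / -0.0227 = -1.68378 / -0.0227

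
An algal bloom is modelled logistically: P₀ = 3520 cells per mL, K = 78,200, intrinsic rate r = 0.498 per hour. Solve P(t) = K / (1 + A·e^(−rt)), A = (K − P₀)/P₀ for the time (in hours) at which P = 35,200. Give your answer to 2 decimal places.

A = (78200 − 3520)/3520 = 21.21591
35200 = 78200/(1 + 21.21591·e^(−0.498t)) → 1 + 21.21591·e^(−0.498t) = 2.22159
e^(−0.498t) = 0.057579 → t = ln(17.36744)/0.498 = 2.8546/0.498

t ≈ 5.73 hours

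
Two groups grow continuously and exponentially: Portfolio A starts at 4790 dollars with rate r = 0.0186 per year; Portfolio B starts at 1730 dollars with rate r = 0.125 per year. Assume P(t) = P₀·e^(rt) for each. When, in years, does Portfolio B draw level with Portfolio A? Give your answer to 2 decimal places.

4790·e^(0.0186t) = 1730·e^(0.125t)
4790/1730 = e^((0.125 − 0.0186)t) → ln(2.76879) = 0.1064·t
t = 1.01841 / 0.1064

t ≈ 9.57 years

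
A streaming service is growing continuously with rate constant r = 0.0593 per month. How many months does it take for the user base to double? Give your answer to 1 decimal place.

doubling time = ln(2) / |r| = 0.69315 / 0.0593

doubling time ≈ 11.7 months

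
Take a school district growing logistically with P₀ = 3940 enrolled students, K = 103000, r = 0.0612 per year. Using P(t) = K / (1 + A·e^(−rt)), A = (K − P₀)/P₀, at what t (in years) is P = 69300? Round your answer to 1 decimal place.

A = (103000 − 3940)/3940 = 25.14213
69300 = 103000/(1 + 25.14213·e^(−0.0612t)) → 1 + 25.14213·e^(−0.0612t) = 1.48629
e^(−0.0612t) = 0.019342 → t = ln(51.70177)/0.0612 = 3.94549/0.0612

t ≈ 64.5 years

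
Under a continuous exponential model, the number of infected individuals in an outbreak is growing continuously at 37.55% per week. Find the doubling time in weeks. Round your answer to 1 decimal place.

doubling time ≈ 1.8 weeks

doubling time = ln(2) / |r| = 0.69315 / 0.3755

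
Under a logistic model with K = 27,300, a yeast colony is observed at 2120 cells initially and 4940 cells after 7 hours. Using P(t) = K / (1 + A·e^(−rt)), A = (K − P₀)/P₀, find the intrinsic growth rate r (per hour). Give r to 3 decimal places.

A = (27300 − 2120)/2120 = 11.87736
4940 = 27300/(1 + 11.87736·e^(−r·7)) → e^(−7r) = (5.52632 − 1)/11.87736 = 0.381088
r = −ln(0.381088)/7 = 0.96473/7

r ≈ 0.138 per hour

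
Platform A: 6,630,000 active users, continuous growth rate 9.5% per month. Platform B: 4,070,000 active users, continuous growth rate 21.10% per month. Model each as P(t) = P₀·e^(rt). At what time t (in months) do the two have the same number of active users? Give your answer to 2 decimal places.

t ≈ 4.21 months

6630000·e^(0.095t) = 4070000·e^(0.211t)
6630000/4070000 = e^((0.211 − 0.095)t) → ln(1.62899) = 0.116·t
t = 0.48796 / 0.116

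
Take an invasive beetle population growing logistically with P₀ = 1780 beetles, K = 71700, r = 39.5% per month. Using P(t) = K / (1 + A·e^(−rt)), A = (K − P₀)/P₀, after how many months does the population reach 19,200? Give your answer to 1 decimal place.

A = (71700 − 1780)/1780 = 39.2809
19200 = 71700/(1 + 39.2809·e^(−0.395t)) → 1 + 39.2809·e^(−0.395t) = 3.73438
e^(−0.395t) = 0.069611 → t = ln(14.36559)/0.395 = 2.66484/0.395

t ≈ 6.7 months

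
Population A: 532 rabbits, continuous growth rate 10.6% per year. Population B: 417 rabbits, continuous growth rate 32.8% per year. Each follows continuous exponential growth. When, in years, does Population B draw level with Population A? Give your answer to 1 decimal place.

532·e^(0.106t) = 417·e^(0.328t)
532/417 = e^((0.328 − 0.106)t) → ln(1.27578) = 0.222·t
t = 0.24356 / 0.222

t ≈ 1.1 years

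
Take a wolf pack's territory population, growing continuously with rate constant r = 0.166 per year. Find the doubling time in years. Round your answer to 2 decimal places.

doubling time = ln(2) / |r| = 0.69315 / 0.166

doubling time ≈ 4.18 years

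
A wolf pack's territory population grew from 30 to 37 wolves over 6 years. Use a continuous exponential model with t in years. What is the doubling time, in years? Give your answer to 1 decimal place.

r = ln(37/30) / 6 = ln(1.23333) / 6 ≈ 0.034953 per year
doubling time = ln 2 / |r| = 0.69315 / 0.034953

doubling time ≈ 19.8 years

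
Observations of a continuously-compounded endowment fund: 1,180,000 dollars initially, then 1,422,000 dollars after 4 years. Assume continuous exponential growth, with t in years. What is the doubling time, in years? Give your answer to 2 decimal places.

r = ln(1422000/1180000) / 4 = ln(1.20508) / 4 ≈ 0.046637 per year
doubling time = ln 2 / |r| = 0.69315 / 0.046637

doubling time ≈ 14.86 years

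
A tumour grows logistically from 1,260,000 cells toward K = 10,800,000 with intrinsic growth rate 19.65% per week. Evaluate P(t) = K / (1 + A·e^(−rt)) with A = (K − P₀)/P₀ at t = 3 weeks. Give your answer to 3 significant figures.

A = (10800000 − 1260000)/1260000 = 7.57143
P(3) = 10800000 / (1 + 7.57143·e^(−0.1965·3)) = 10800000 / (1 + 7.57143·0.554605)
= 10800000 / 5.19915 ≈ 2077263.23

≈ 2,080,000 cells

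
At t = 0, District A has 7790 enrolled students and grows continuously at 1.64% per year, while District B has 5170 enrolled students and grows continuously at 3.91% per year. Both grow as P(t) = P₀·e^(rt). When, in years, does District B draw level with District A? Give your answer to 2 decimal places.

t ≈ 18.06 years

7790·e^(0.0164t) = 5170·e^(0.0391t)
7790/5170 = e^((0.0391 − 0.0164)t) → ln(1.50677) = 0.0227·t
t = 0.40997 / 0.0227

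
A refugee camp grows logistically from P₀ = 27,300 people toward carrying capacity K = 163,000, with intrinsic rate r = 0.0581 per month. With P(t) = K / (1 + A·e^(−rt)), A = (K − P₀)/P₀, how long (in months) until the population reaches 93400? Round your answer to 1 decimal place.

t ≈ 32.7 months

A = (163000 − 27300)/27300 = 4.9707
93400 = 163000/(1 + 4.9707·e^(−0.0581t)) → 1 + 4.9707·e^(−0.0581t) = 1.74518
e^(−0.0581t) = 0.149915 → t = ln(6.67045)/0.0581 = 1.89769/0.0581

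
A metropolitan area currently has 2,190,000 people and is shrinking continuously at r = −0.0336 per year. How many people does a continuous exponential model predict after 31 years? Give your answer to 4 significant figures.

P(31) = 2190000 · e^(-0.0336·31) = 2190000 · e^(-1.0416)
= 2190000 · 0.35289 ≈ 772828.24

≈ 772,800 people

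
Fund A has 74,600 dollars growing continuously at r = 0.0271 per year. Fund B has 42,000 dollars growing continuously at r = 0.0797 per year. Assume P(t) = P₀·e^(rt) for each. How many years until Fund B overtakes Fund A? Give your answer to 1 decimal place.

t ≈ 10.9 years

74600·e^(0.0271t) = 42000·e^(0.0797t)
74600/42000 = e^((0.0797 − 0.0271)t) → ln(1.77619) = 0.0526·t
t = 0.57447 / 0.0526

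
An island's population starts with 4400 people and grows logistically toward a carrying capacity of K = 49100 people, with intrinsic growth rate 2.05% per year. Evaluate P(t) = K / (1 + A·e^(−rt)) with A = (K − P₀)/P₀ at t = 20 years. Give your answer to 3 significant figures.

≈ 6,340 people

A = (49100 − 4400)/4400 = 10.15909
P(20) = 49100 / (1 + 10.15909·e^(−0.0205·20)) = 49100 / (1 + 10.15909·0.66365)
= 49100 / 7.74208 ≈ 6341.96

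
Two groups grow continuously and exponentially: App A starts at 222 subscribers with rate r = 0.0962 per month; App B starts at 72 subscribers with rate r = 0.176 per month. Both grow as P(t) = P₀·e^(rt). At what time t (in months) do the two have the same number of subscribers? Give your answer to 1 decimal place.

222·e^(0.0962t) = 72·e^(0.176t)
222/72 = e^((0.176 − 0.0962)t) → ln(3.08333) = 0.0798·t
t = 1.12601 / 0.0798

t ≈ 14.1 months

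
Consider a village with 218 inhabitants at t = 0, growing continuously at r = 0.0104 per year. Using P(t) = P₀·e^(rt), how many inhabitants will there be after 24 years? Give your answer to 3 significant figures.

P(24) = 218 · e^(0.0104·24) = 218 · e^(0.2496)
= 218 · 1.28351 ≈ 279.81

≈ 280 inhabitants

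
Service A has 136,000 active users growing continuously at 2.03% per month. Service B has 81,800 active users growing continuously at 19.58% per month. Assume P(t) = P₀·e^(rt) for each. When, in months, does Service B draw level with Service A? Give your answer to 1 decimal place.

136000·e^(0.0203t) = 81800·e^(0.1958t)
136000/81800 = e^((0.1958 − 0.0203)t) → ln(1.66259) = 0.1755·t
t = 0.50838 / 0.1755

t ≈ 2.9 months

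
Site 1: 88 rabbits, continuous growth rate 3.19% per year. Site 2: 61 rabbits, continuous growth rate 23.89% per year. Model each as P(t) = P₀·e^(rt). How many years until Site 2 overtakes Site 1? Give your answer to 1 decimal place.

88·e^(0.0319t) = 61·e^(0.2389t)
88/61 = e^((0.2389 − 0.0319)t) → ln(1.44262) = 0.207·t
t = 0.36646 / 0.207

t ≈ 1.8 years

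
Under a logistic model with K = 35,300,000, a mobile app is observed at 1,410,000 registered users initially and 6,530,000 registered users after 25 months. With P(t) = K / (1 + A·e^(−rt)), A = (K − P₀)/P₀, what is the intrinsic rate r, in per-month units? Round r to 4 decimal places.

A = (35300000 − 1410000)/1410000 = 24.03546
6530000 = 35300000/(1 + 24.03546·e^(−r·25)) → e^(−25r) = (5.40582 − 1)/24.03546 = 0.183305
r = −ln(0.183305)/25 = 1.6966/25

r ≈ 0.0679 per month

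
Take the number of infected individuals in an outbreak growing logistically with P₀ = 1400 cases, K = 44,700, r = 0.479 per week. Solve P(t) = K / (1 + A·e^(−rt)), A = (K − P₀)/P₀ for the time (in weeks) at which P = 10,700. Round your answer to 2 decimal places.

t ≈ 4.75 weeks

A = (44700 − 1400)/1400 = 30.92857
10700 = 44700/(1 + 30.92857·e^(−0.479t)) → 1 + 30.92857·e^(−0.479t) = 4.17757
e^(−0.479t) = 0.102739 → t = ln(9.7334)/0.479 = 2.27556/0.479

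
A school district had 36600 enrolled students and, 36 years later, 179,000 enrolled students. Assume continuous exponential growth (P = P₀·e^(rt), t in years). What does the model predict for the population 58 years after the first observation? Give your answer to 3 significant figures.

≈ 472,000 enrolled students

r = ln(179000/36600) / 36 ≈ 0.044093 per year
P(58) = 36600 · e^(0.044093·58) = 36600 · 12.90193 ≈ 472210.77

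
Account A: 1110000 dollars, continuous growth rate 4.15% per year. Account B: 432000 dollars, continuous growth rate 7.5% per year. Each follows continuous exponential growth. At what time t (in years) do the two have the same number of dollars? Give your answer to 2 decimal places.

t ≈ 28.17 years

1110000·e^(0.0415t) = 432000·e^(0.075t)
1110000/432000 = e^((0.075 − 0.0415)t) → ln(2.56944) = 0.0335·t
t = 0.94369 / 0.0335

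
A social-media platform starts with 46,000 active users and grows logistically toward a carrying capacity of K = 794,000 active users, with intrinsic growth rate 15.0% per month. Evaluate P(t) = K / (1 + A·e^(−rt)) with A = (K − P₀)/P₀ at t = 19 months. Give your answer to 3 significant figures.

≈ 409,000 active users

A = (794000 − 46000)/46000 = 16.26087
P(19) = 794000 / (1 + 16.26087·e^(−0.15·19)) = 794000 / (1 + 16.26087·0.057844)
= 794000 / 1.9406 ≈ 409152.03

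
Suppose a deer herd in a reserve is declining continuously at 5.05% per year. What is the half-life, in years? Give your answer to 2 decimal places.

half-life ≈ 13.73 years

half-life = ln(2) / |r| = 0.69315 / 0.0505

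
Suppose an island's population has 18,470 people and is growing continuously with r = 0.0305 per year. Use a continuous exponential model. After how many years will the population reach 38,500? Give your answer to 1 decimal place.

t ≈ 24.1 years

38500 = 18470 · e^(0.0305·t)
t = ln(38500/18470) / 0.0305 = ln(2.08446) / 0.0305 = 0.73451 / 0.0305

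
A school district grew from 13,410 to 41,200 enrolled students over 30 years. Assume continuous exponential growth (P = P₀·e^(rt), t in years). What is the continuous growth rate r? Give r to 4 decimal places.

41200 = 13410 · e^(r·30)
e^(30r) = 41200/13410 = 3.07233
r = ln(3.07233) / 30 = 1.12244 / 30

r ≈ 0.0374 per year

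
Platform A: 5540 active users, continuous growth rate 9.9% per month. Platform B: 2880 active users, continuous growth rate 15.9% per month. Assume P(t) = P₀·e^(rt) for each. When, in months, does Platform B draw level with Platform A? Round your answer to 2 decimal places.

t ≈ 10.90 months

5540·e^(0.099t) = 2880·e^(0.159t)
5540/2880 = e^((0.159 − 0.099)t) → ln(1.92361) = 0.06·t
t = 0.6542 / 0.06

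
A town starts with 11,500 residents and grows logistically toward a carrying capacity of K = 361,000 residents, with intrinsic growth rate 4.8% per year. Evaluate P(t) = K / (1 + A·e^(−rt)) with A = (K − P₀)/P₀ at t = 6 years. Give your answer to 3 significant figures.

≈ 15,200 residents

A = (361000 − 11500)/11500 = 30.3913
P(6) = 361000 / (1 + 30.3913·e^(−0.048·6)) = 361000 / (1 + 30.3913·0.749762)
= 361000 / 23.78623 ≈ 15176.85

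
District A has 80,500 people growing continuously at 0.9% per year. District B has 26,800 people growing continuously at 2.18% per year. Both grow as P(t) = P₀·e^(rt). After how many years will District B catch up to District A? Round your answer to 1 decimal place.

80500·e^(0.009t) = 26800·e^(0.0218t)
80500/26800 = e^((0.0218 − 0.009)t) → ln(3.00373) = 0.0128·t
t = 1.09986 / 0.0128

t ≈ 85.9 years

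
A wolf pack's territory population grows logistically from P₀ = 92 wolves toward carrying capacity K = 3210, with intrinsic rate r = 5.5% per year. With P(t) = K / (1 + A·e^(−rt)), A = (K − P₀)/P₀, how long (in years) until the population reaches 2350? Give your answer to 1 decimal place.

t ≈ 82.3 years

A = (3210 − 92)/92 = 33.8913
2350 = 3210/(1 + 33.8913·e^(−0.055t)) → 1 + 33.8913·e^(−0.055t) = 1.36596
e^(−0.055t) = 0.010798 → t = ln(92.60996)/0.055 = 4.5284/0.055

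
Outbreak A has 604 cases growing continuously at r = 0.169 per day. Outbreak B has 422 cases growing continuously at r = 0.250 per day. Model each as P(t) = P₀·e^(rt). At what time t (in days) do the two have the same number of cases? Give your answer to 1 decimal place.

604·e^(0.169t) = 422·e^(0.25t)
604/422 = e^((0.25 − 0.169)t) → ln(1.43128) = 0.081·t
t = 0.35857 / 0.081

t ≈ 4.4 days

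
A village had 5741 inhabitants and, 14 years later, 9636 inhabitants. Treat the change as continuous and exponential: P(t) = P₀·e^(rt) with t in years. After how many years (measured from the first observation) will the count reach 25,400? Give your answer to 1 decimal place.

t ≈ 40.2 years

r = ln(9636/5741) / 14 ≈ 0.036991 per year
t = ln(25400/5741) / r = 1.48712 / 0.036991 ≈ 40.202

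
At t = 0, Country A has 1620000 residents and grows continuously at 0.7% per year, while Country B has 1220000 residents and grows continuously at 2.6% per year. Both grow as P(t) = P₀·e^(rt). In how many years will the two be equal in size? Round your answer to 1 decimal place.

t ≈ 14.9 years

1620000·e^(0.007t) = 1220000·e^(0.026t)
1620000/1220000 = e^((0.026 − 0.007)t) → ln(1.32787) = 0.019·t
t = 0.28358 / 0.019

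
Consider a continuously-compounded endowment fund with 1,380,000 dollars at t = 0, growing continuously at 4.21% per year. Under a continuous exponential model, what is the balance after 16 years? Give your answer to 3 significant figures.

P(16) = 1380000 · e^(0.0421·16) = 1380000 · e^(0.6736)
= 1380000 · 1.96129 ≈ 2706573.65

≈ 2,710,000 dollars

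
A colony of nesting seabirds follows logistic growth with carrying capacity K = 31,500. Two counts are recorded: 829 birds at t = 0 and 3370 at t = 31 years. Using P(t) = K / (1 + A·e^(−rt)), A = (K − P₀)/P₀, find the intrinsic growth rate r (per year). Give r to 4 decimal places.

r ≈ 0.0480 per year

A = (31500 − 829)/829 = 36.99759
3370 = 31500/(1 + 36.99759·e^(−r·31)) → e^(−31r) = (9.34718 − 1)/36.99759 = 0.225614
r = −ln(0.225614)/31 = 1.48893/31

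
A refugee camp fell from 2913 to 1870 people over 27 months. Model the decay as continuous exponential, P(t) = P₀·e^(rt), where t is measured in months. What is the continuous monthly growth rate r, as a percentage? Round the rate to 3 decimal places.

r ≈ -1.642% per month

1870 = 2913 · e^(r·27)
e^(27r) = 1870/2913 = 0.64195
r = ln(0.64195) / 27 = -0.44325 / 27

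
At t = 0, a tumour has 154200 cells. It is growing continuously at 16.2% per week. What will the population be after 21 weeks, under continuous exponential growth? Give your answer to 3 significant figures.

P(21) = 154200 · e^(0.162·21) = 154200 · e^(3.402)
= 154200 · 30.02409 ≈ 4629714.4

≈ 4,630,000 cells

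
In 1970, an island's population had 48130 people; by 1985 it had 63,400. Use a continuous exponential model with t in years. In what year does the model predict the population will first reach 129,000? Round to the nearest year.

r = ln(63400/48130) / 15 = 0.27556/15 ≈ 0.018371 per year
t = ln(129000/48130) / r = 0.98591/0.018371 ≈ 53.67 years after 1970

year 2024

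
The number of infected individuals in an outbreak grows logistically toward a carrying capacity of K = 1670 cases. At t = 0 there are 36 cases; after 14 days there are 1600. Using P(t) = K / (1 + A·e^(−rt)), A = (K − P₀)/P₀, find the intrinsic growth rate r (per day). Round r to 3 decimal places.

r ≈ 0.496 per day

A = (1670 − 36)/36 = 45.38889
1600 = 1670/(1 + 45.38889·e^(−r·14)) → e^(−14r) = (1.04375 − 1)/45.38889 = 0.000964
r = −ln(0.000964)/14 = 6.94453/14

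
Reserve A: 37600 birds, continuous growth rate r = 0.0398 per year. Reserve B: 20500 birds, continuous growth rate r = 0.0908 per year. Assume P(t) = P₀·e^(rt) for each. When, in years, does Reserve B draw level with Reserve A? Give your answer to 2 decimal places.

37600·e^(0.0398t) = 20500·e^(0.0908t)
37600/20500 = e^((0.0908 − 0.0398)t) → ln(1.83415) = 0.051·t
t = 0.60658 / 0.051

t ≈ 11.89 years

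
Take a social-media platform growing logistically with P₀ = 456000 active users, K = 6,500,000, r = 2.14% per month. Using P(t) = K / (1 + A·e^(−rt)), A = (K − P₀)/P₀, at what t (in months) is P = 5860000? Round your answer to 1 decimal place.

A = (6500000 − 456000)/456000 = 13.25439
5860000 = 6500000/(1 + 13.25439·e^(−0.0214t)) → 1 + 13.25439·e^(−0.0214t) = 1.10922
e^(−0.0214t) = 0.00824 → t = ln(121.36047)/0.0214 = 4.79877/0.0214

t ≈ 224.2 months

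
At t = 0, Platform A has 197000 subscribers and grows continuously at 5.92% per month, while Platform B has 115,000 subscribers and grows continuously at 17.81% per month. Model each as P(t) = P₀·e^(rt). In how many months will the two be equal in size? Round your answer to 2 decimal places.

197000·e^(0.0592t) = 115000·e^(0.1781t)
197000/115000 = e^((0.1781 − 0.0592)t) → ln(1.71304) = 0.1189·t
t = 0.53827 / 0.1189

t ≈ 4.53 months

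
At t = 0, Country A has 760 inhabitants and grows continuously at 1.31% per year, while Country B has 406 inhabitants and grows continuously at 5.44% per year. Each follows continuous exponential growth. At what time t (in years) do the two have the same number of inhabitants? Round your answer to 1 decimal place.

760·e^(0.0131t) = 406·e^(0.0544t)
760/406 = e^((0.0544 − 0.0131)t) → ln(1.87192) = 0.0413·t
t = 0.62697 / 0.0413

t ≈ 15.2 years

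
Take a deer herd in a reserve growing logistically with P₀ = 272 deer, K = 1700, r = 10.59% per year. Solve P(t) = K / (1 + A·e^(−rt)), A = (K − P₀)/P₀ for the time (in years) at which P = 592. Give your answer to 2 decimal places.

A = (1700 − 272)/272 = 5.25
592 = 1700/(1 + 5.25·e^(−0.1059t)) → 1 + 5.25·e^(−0.1059t) = 2.87162
e^(−0.1059t) = 0.356499 → t = ln(2.80505)/0.1059 = 1.03142/0.1059

t ≈ 9.74 years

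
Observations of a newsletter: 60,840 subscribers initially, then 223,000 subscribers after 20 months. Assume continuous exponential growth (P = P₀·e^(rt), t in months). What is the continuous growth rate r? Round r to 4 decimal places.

223000 = 60840 · e^(r·20)
e^(20r) = 223000/60840 = 3.66535
r = ln(3.66535) / 20 = 1.29892 / 20

r ≈ 0.0649 per month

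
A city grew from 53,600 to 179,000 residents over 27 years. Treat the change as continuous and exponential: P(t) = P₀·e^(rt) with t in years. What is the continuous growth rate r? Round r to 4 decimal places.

179000 = 53600 · e^(r·27)
e^(27r) = 179000/53600 = 3.33955
r = ln(3.33955) / 27 = 1.20584 / 27

r ≈ 0.0447 per year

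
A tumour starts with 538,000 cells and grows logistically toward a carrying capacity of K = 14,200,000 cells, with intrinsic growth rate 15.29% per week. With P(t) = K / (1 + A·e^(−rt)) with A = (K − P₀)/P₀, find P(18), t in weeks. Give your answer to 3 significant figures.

A = (14200000 − 538000)/538000 = 25.39405
P(18) = 14200000 / (1 + 25.39405·e^(−0.1529·18)) = 14200000 / (1 + 25.39405·0.063787)
= 14200000 / 2.61982 ≈ 5420219.9

≈ 5,420,000 cells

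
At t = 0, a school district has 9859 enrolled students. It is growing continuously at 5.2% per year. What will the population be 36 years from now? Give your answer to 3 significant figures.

≈ 64,100 enrolled students

P(36) = 9859 · e^(0.052·36) = 9859 · e^(1.872)
= 9859 · 6.50129 ≈ 64096.18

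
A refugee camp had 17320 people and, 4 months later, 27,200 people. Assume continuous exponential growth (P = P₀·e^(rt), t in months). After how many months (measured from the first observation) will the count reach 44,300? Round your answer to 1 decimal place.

t ≈ 8.3 months

r = ln(27200/17320) / 4 ≈ 0.112839 per month
t = ln(44300/17320) / r = 0.93912 / 0.112839 ≈ 8.323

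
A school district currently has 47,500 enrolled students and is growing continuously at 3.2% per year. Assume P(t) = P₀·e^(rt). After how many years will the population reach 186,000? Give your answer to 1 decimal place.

t ≈ 42.7 years

186000 = 47500 · e^(0.032·t)
t = ln(186000/47500) / 0.032 = ln(3.91579) / 0.032 = 1.36502 / 0.032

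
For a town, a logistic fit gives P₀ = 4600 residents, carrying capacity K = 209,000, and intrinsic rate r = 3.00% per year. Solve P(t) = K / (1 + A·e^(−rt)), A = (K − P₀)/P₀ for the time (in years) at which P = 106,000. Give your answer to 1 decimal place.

A = (209000 − 4600)/4600 = 44.43478
106000 = 209000/(1 + 44.43478·e^(−0.03t)) → 1 + 44.43478·e^(−0.03t) = 1.9717
e^(−0.03t) = 0.021868 → t = ln(45.729)/0.03 = 3.82273/0.03

t ≈ 127.4 years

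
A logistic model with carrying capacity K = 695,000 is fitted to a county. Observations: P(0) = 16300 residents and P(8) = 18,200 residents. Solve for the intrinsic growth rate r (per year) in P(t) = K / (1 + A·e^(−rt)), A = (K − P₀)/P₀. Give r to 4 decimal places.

r ≈ 0.0141 per year

A = (695000 − 16300)/16300 = 41.63804
18200 = 695000/(1 + 41.63804·e^(−r·8)) → e^(−8r) = (38.18681 − 1)/41.63804 = 0.893097
r = −ln(0.893097)/8 = 0.11306/8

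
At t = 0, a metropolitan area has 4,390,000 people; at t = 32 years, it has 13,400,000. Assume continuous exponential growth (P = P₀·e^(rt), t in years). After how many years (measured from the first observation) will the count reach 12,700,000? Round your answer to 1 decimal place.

t ≈ 30.5 years

r = ln(13400000/4390000) / 32 ≈ 0.034873 per year
t = ln(12700000/4390000) / r = 1.06227 / 0.034873 ≈ 30.461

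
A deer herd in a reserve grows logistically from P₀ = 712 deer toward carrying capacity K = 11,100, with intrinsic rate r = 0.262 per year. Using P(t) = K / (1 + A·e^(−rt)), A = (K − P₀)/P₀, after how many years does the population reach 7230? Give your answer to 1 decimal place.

A = (11100 − 712)/712 = 14.58989
7230 = 11100/(1 + 14.58989·e^(−0.262t)) → 1 + 14.58989·e^(−0.262t) = 1.53527
e^(−0.262t) = 0.036688 → t = ln(27.25708)/0.262 = 3.30531/0.262

t ≈ 12.6 years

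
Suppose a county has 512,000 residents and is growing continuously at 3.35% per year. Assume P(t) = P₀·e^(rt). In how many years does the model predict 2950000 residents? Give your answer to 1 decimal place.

2950000 = 512000 · e^(0.0335·t)
t = ln(2950000/512000) / 0.0335 = ln(5.76172) / 0.0335 = 1.75124 / 0.0335

t ≈ 52.3 years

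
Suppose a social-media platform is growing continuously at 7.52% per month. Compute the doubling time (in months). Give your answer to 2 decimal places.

doubling time = ln(2) / |r| = 0.69315 / 0.0752

doubling time ≈ 9.22 months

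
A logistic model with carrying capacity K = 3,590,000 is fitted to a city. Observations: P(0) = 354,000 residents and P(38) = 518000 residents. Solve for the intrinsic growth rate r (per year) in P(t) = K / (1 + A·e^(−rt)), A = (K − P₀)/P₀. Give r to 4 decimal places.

r ≈ 0.0114 per year

A = (3590000 − 354000)/354000 = 9.14124
518000 = 3590000/(1 + 9.14124·e^(−r·38)) → e^(−38r) = (6.9305 − 1)/9.14124 = 0.648763
r = −ln(0.648763)/38 = 0.43269/38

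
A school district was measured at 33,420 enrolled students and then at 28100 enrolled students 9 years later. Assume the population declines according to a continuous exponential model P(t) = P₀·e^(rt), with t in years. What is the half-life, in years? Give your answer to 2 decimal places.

half-life ≈ 35.98 years

r = ln(28100/33420) / 9 = ln(0.84081) / 9 ≈ -0.019265 per year
half-life = ln 2 / |r| = 0.69315 / 0.019265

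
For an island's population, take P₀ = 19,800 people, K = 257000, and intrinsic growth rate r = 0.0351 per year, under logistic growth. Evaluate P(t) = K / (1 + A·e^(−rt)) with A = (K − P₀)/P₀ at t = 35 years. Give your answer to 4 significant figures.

A = (257000 − 19800)/19800 = 11.9798
P(35) = 257000 / (1 + 11.9798·e^(−0.0351·35)) = 257000 / (1 + 11.9798·0.292731)
= 257000 / 4.50686 ≈ 57024.15

≈ 57,020 people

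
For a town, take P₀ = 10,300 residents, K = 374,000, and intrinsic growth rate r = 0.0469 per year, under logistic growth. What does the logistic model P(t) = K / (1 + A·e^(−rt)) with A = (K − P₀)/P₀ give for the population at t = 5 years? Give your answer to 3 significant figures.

A = (374000 − 10300)/10300 = 35.31068
P(5) = 374000 / (1 + 35.31068·e^(−0.0469·5)) = 374000 / (1 + 35.31068·0.790966)
= 374000 / 28.92956 ≈ 12927.96

≈ 12,900 residents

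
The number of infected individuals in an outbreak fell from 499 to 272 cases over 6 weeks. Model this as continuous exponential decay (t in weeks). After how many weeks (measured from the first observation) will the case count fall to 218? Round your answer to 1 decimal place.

t ≈ 8.2 weeks

r = ln(272/499) / 6 ≈ -0.101134 per week
t = ln(218/499) / r = -0.82811 / -0.101134 ≈ 8.188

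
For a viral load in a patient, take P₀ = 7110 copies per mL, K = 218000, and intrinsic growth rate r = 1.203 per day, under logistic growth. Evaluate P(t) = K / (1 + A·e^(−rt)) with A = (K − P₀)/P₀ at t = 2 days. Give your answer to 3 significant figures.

≈ 59,300 copies per mL

A = (218000 − 7110)/7110 = 29.66104
P(2) = 218000 / (1 + 29.66104·e^(−1.203·2)) = 218000 / (1 + 29.66104·0.090175)
= 218000 / 3.67469 ≈ 59324.69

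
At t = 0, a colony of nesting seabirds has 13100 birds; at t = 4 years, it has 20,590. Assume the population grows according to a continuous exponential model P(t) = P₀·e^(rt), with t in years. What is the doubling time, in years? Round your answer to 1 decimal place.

r = ln(20590/13100) / 4 = ln(1.57176) / 4 ≈ 0.113048 per year
doubling time = ln 2 / |r| = 0.69315 / 0.113048

doubling time ≈ 6.1 years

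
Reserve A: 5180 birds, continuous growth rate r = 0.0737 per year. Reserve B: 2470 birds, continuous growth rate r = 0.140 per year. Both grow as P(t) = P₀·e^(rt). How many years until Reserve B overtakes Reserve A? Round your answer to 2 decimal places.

t ≈ 11.17 years

5180·e^(0.0737t) = 2470·e^(0.14t)
5180/2470 = e^((0.14 − 0.0737)t) → ln(2.09717) = 0.0663·t
t = 0.74059 / 0.0663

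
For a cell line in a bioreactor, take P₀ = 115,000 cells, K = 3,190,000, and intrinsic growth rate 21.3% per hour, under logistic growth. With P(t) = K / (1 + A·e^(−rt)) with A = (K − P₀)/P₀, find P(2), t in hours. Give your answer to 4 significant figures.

A = (3190000 − 115000)/115000 = 26.73913
P(2) = 3190000 / (1 + 26.73913·e^(−0.213·2)) = 3190000 / (1 + 26.73913·0.653116)
= 3190000 / 18.46376 ≈ 172770.85

≈ 172,800 cells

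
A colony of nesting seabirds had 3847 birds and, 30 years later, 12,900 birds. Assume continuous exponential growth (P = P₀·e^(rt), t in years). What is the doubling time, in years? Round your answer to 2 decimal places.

r = ln(12900/3847) / 30 = ln(3.35326) / 30 ≈ 0.040331 per year
doubling time = ln 2 / |r| = 0.69315 / 0.040331

doubling time ≈ 17.19 years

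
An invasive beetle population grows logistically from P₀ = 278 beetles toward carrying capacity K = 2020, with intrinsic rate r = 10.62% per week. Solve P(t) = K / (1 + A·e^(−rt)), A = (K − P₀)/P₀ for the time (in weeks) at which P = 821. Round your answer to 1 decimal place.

A = (2020 − 278)/278 = 6.26619
821 = 2020/(1 + 6.26619·e^(−0.1062t)) → 1 + 6.26619·e^(−0.1062t) = 2.46041
e^(−0.1062t) = 0.233063 → t = ln(4.29069)/0.1062 = 1.45645/0.1062

t ≈ 13.7 weeks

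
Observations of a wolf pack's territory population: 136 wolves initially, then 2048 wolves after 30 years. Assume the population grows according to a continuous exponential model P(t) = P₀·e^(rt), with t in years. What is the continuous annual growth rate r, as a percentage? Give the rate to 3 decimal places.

r ≈ 9.040% per year

2048 = 136 · e^(r·30)
e^(30r) = 2048/136 = 15.05882
r = ln(15.05882) / 30 = 2.71196 / 30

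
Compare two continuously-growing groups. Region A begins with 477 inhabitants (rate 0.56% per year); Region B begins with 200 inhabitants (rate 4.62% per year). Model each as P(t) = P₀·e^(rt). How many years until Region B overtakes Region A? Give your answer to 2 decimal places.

477·e^(0.0056t) = 200·e^(0.0462t)
477/200 = e^((0.0462 − 0.0056)t) → ln(2.385) = 0.0406·t
t = 0.8692 / 0.0406

t ≈ 21.41 years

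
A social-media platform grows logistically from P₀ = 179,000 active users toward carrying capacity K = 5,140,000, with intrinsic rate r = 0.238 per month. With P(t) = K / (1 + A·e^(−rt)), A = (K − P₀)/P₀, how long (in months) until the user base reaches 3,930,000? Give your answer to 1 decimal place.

A = (5140000 − 179000)/179000 = 27.71508
3930000 = 5140000/(1 + 27.71508·e^(−0.238t)) → 1 + 27.71508·e^(−0.238t) = 1.30789
e^(−0.238t) = 0.011109 → t = ln(90.01676)/0.238 = 4.5/0.238

t ≈ 18.9 months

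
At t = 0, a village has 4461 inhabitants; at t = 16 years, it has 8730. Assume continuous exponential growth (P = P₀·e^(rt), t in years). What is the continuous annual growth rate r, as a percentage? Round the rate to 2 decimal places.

8730 = 4461 · e^(r·16)
e^(16r) = 8730/4461 = 1.95696
r = ln(1.95696) / 16 = 0.67139 / 16

r ≈ 4.20% per year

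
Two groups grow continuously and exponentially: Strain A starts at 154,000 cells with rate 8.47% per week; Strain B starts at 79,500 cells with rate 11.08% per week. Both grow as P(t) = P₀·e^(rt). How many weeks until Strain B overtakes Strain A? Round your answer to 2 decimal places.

t ≈ 25.33 weeks

154000·e^(0.0847t) = 79500·e^(0.1108t)
154000/79500 = e^((0.1108 − 0.0847)t) → ln(1.93711) = 0.0261·t
t = 0.6612 / 0.0261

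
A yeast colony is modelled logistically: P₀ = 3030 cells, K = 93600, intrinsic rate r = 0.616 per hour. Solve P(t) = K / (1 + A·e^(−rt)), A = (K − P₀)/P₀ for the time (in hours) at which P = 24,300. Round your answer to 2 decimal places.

A = (93600 − 3030)/3030 = 29.89109
24300 = 93600/(1 + 29.89109·e^(−0.616t)) → 1 + 29.89109·e^(−0.616t) = 3.85185
e^(−0.616t) = 0.095408 → t = ln(10.48129)/0.616 = 2.34959/0.616

t ≈ 3.81 hours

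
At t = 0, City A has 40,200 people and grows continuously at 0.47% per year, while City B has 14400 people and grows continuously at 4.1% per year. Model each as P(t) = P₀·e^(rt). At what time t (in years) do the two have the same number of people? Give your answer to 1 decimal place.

t ≈ 28.3 years

40200·e^(0.0047t) = 14400·e^(0.041t)
40200/14400 = e^((0.041 − 0.0047)t) → ln(2.79167) = 0.0363·t
t = 1.02664 / 0.0363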